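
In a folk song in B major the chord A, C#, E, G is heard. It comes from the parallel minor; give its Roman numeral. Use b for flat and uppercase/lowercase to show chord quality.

A is the lowered form of scale degree 7 in B major (the diatonic degree 7 is A#). Diatonically B major has A#dim (vii°) on that degree; A–C#–E–G is instead the dominant-seventh chord native to B minor, so it takes the label bVII7.

bVII7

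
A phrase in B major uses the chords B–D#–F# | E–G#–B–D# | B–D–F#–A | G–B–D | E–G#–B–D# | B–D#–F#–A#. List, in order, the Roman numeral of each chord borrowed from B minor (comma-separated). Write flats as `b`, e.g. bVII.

i7, bVI

In B major the diatonic chords are B, C#m, D#m, E, F#, G#m, A#dim. Of the given chords, B–D#–F# = B, E–G#–B–D# = Emaj7 and B–D#–F#–A# = Bmaj7 are diatonic. B–D–F#–A is not: scale degree 1 in B major carries B (I). In B minor the chord on that degree is Bm7, so here it functions as i7, borrowed from the parallel minor. G–B–D is not: scale degree 6 in B major carries G#m (vi). In B minor the chord on that degree is G, so here it functions as bVI, borrowed from the parallel minor.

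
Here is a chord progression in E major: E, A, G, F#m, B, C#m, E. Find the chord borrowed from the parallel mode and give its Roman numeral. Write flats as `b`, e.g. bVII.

bIII

The diatonic triads in E major are E, F#m, G#m, A, B, C#m, D#dim. Of the given chords, E, A, F#m, B and C#m are diatonic. G (G–B–D) doesn't fit — on degree 3 E major would have G#m (iii). G is the degree-3 chord of E minor, so it is the borrowed bIII.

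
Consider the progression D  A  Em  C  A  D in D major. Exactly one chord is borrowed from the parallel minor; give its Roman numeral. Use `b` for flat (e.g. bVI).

In D major the diatonic chords are D, Em, F#m, G, A, Bm, C#dim. D, A and Em are all diatonic. But C (C–E–G) is foreign: the diatonic vii° on degree 7 is C#dim, whereas C comes from D minor. It is labeled bVII.

bVII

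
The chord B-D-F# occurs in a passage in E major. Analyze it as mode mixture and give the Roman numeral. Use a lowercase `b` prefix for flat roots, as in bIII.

The root B is the diatonic 5th degree of E major; the borrowing shows in the chord quality. B–D–F# is a minor chord — the form found in E minor, not the diatonic V (B). Borrowed into E major it is written v.

v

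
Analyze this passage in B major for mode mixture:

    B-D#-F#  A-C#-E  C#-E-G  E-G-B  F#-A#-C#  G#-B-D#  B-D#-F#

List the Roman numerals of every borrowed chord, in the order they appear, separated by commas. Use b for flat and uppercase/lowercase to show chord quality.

In B major the diatonic chords are B, C#m, D#m, E, F#, G#m, A#dim. B–D#–F# = B, F#–A#–C# = F# and G#–B–D# = G#m are all diatonic. But A–C#–E is foreign: the diatonic vii° on degree 7 is A#dim, whereas A comes from B minor. It is labeled bVII. C#–E–G is not: scale degree 2 in B major carries C#m (ii). In B minor the chord on that degree is C#dim, so here it functions as ii°, borrowed from the parallel minor. E–G–B doesn't fit — on degree 4 B major would have E (IV). Em is the degree-4 chord of B minor, so it is the borrowed iv.

bVII, ii°, iv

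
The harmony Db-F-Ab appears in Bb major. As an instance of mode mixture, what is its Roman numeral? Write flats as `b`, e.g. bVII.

Db is the lowered form of scale degree 3 in Bb major (the diatonic degree 3 is D). The diatonic chord on degree 3 would be Dm (iii), but Db–F–Ab is the major chord from Bb minor. As a borrowed chord it is labeled bIII.

bIII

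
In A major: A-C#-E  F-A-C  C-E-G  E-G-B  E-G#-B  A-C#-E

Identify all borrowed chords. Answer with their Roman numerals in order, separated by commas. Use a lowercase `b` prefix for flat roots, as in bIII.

The diatonic triads in A major are A, Bm, C#m, D, E, F#m, G#dim. Of the given chords, A–C#–E = A and E–G#–B = E are diatonic. But F–A–C is foreign: the diatonic vi on degree 6 is F#m, whereas F comes from A minor. It is labeled bVI. C–E–G is not: scale degree 3 in A major carries C#m (iii). In A minor the chord on that degree is C, so here it functions as bIII, borrowed from the parallel minor. But E–G–B is foreign: the diatonic V on degree 5 is E, whereas Em comes from A minor. It is labeled v.

bVI, bIII, v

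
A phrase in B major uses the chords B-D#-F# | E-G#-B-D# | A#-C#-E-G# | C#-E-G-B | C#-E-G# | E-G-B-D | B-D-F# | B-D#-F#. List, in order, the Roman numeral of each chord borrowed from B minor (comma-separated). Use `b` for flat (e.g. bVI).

The diatonic triads in B major are B, C#m, D#m, E, F#, G#m, A#dim. B–D#–F# = B, E–G#–B–D# = Emaj7, A#–C#–E–G# = A#m7b5 and C#–E–G# = C#m are all diatonic. C#–E–G–B is not: scale degree 2 in B major carries C#m (ii). In B minor the chord on that degree is C#m7b5, so here it functions as iiø7, borrowed from the parallel minor. E–G–B–D is not: scale degree 4 in B major carries E (IV). In B minor the chord on that degree is Em7, so here it functions as iv7, borrowed from the parallel minor. B–D–F# doesn't fit — on degree 1 B major would have B (I). Bm is the degree-1 chord of B minor, so it is the borrowed i.

iiø7, iv7, i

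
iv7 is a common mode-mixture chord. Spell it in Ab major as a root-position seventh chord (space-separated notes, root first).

Db Fb Ab Cb

The root, Db, is scale degree 4 — the same note in Ab major and Ab minor; only the chord quality changes. Stacking thirds in Ab minor on Db gives Db–Fb–Ab–Cb.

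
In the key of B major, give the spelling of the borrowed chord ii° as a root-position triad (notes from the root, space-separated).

C# E G

The root, C#, is scale degree 2 — the same note in B major and B minor; only the chord quality changes. In B minor the chord on C# is C#–E–G.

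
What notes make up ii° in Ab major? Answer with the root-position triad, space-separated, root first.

The root, Bb, is scale degree 2 — the same note in Ab major and Ab minor; only the chord quality changes. In Ab minor the chord on Bb is Bb–Db–Fb.

Bb Db Fb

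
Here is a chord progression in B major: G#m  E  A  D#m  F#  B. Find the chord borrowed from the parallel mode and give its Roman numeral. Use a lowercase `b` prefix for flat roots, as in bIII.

bVII

The diatonic triads in B major are B, C#m, D#m, E, F#, G#m, A#dim. Of the given chords, G#m, E, D#m, F# and B are diatonic. A (A–C#–E) is not: scale degree 7 in B major carries A#dim (vii°). In B minor the chord on that degree is A, so here it functions as bVII, borrowed from the parallel minor.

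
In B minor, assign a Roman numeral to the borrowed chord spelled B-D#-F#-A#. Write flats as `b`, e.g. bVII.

Imaj7

B is scale degree 1 in B minor. The diatonic chord on degree 1 would be Bm (i), but B–D#–F#–A# is the major-seventh chord from B major. As a borrowed chord it is labeled Imaj7.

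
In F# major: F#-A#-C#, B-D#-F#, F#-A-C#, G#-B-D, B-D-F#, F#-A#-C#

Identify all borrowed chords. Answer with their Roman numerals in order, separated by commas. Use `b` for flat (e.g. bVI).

The diatonic triads in F# major are F#, G#m, A#m, B, C#, D#m, E#dim. F#–A#–C# = F# and B–D#–F# = B both belong to that set. But F#–A–C# is foreign: the diatonic I on degree 1 is F#, whereas F#m comes from F# minor. It is labeled i. But G#–B–D is foreign: the diatonic ii on degree 2 is G#m, whereas G#dim comes from F# minor. It is labeled ii°. B–D–F# doesn't fit — on degree 4 F# major would have B (IV). Bm is the degree-4 chord of F# minor, so it is the borrowed iv.

i, ii°, iv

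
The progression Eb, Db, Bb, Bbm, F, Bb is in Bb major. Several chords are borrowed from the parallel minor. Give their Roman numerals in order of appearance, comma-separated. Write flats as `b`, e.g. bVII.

The diatonic triads in Bb major are Bb, Cm, Dm, Eb, F, Gm, Adim. Eb, Bb and F all belong to that set. Db (Db–F–Ab) is not: scale degree 3 in Bb major carries Dm (iii). In Bb minor the chord on that degree is Db, so here it functions as bIII, borrowed from the parallel minor. Bbm (Bb–Db–F) is not: scale degree 1 in Bb major carries Bb (I). In Bb minor the chord on that degree is Bbm, so here it functions as i, borrowed from the parallel minor.

bIII, i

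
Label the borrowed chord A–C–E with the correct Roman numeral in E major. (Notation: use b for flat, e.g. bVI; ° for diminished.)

iv

The root A is the diatonic 4th degree of E major; the borrowing shows in the chord quality. A–C–E is a minor chord — the form found in E minor, not the diatonic IV (A). Borrowed into E major it is written iv.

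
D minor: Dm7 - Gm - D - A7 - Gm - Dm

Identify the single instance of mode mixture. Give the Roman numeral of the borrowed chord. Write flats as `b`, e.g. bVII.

The diatonic triads in D minor (with V from harmonic minor) are Dm, Edim, F, Gm, A, Bb, C. Dm7, Gm, A7 and Dm all belong to that set. D (D–F#–A) doesn't fit — on degree 1 D minor would have Dm (i). D is the degree-1 chord of D major, so it is the borrowed I.

I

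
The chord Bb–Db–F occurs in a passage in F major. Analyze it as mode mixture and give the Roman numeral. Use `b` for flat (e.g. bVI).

Bb is scale degree 4 in F major. Bb–Db–F is a minor chord — the form found in F minor, not the diatonic IV (Bb). Borrowed into F major it is written iv.

iv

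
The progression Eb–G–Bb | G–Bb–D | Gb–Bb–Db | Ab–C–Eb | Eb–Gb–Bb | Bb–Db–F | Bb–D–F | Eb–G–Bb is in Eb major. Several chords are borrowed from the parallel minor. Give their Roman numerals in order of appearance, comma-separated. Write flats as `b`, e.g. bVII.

bIII, i, v

In Eb major the diatonic chords are Eb, Fm, Gm, Ab, Bb, Cm, Ddim. Eb–G–Bb = Eb, G–Bb–D = Gm, Ab–C–Eb = Ab and Bb–D–F = Bb all belong to that set. Gb–Bb–Db is not: scale degree 3 in Eb major carries Gm (iii). In Eb minor the chord on that degree is Gb, so here it functions as bIII, borrowed from the parallel minor. Eb–Gb–Bb is not: scale degree 1 in Eb major carries Eb (I). In Eb minor the chord on that degree is Ebm, so here it functions as i, borrowed from the parallel minor. Bb–Db–F is not: scale degree 5 in Eb major carries Bb (V). In Eb minor the chord on that degree is Bbm, so here it functions as v, borrowed from the parallel minor.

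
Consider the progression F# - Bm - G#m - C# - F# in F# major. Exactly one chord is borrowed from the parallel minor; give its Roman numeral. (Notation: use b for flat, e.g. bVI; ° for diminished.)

iv

In F# major the diatonic chords are F#, G#m, A#m, B, C#, D#m, E#dim. Of the given chords, F#, G#m and C# are diatonic. Bm (B–D–F#) is not: scale degree 4 in F# major carries B (IV). In F# minor the chord on that degree is Bm, so here it functions as iv, borrowed from the parallel minor.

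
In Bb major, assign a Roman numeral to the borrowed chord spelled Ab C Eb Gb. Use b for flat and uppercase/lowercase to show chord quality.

bVII7

The root Ab is the lowered 7th scale degree — diatonically Bb major has A there. Diatonically Bb major has Adim (vii°) on that degree; Ab–C–Eb–Gb is instead the dominant-seventh chord native to Bb minor, so it takes the label bVII7.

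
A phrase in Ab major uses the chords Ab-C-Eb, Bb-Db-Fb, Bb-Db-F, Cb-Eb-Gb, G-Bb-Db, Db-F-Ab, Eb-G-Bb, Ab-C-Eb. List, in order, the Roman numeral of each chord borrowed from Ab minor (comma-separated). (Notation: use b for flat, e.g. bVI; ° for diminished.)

In Ab major the diatonic chords are Ab, Bbm, Cm, Db, Eb, Fm, Gdim. Ab–C–Eb = Ab, Bb–Db–F = Bbm, G–Bb–Db = Gdim, Db–F–Ab = Db and Eb–G–Bb = Eb are all diatonic. Bb–Db–Fb doesn't fit — on degree 2 Ab major would have Bbm (ii). Bbdim is the degree-2 chord of Ab minor, so it is the borrowed ii°. But Cb–Eb–Gb is foreign: the diatonic iii on degree 3 is Cm, whereas Cb comes from Ab minor. It is labeled bIII.

ii°, bIII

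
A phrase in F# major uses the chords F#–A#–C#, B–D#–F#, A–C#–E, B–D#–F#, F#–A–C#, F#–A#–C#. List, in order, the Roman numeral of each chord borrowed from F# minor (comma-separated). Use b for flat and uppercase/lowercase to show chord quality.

bIII, i

In F# major the diatonic chords are F#, G#m, A#m, B, C#, D#m, E#dim. F#–A#–C# = F# and B–D#–F# = B are both diatonic. A–C#–E doesn't fit — on degree 3 F# major would have A#m (iii). A is the degree-3 chord of F# minor, so it is the borrowed bIII. F#–A–C# doesn't fit — on degree 1 F# major would have F# (I). F#m is the degree-1 chord of F# minor, so it is the borrowed i.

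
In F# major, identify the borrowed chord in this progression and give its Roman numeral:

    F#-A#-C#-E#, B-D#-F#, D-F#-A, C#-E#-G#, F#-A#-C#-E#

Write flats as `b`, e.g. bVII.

bVI

The diatonic triads in F# major are F#, G#m, A#m, B, C#, D#m, E#dim. Of the given chords, F#–A#–C#–E# = F#maj7, B–D#–F# = B and C#–E#–G# = C# are diatonic. D–F#–A doesn't fit — on degree 6 F# major would have D#m (vi). D is the degree-6 chord of F# minor, so it is the borrowed bVI.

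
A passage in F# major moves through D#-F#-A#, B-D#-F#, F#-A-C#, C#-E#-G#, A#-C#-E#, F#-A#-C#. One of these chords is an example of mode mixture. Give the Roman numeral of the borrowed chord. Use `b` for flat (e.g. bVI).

F# major has the diatonic set F#, G#m, A#m, B, C#, D#m, E#dim. Of the given chords, D#–F#–A# = D#m, B–D#–F# = B, C#–E#–G# = C#, A#–C#–E# = A#m and F#–A#–C# = F# are diatonic. But F#–A–C# is foreign: the diatonic I on degree 1 is F#, whereas F#m comes from F# minor. It is labeled i.

i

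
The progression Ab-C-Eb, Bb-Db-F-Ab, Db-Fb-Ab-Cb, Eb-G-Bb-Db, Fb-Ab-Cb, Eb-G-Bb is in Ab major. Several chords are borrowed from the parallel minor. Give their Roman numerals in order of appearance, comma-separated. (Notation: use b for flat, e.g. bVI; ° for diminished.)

iv7, bVI

In Ab major the diatonic chords are Ab, Bbm, Cm, Db, Eb, Fm, Gdim. Ab–C–Eb = Ab, Bb–Db–F–Ab = Bbm7, Eb–G–Bb–Db = Eb7 and Eb–G–Bb = Eb all belong to that set. Db–Fb–Ab–Cb is not: scale degree 4 in Ab major carries Db (IV). In Ab minor the chord on that degree is Dbm7, so here it functions as iv7, borrowed from the parallel minor. But Fb–Ab–Cb is foreign: the diatonic vi on degree 6 is Fm, whereas Fb comes from Ab minor. It is labeled bVI.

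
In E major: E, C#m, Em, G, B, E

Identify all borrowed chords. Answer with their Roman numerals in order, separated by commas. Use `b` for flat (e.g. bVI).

i, bIII

The diatonic triads in E major are E, F#m, G#m, A, B, C#m, D#dim. Of the given chords, E, C#m and B are diatonic. Em (E–G–B) doesn't fit — on degree 1 E major would have E (I). Em is the degree-1 chord of E minor, so it is the borrowed i. G (G–B–D) is not: scale degree 3 in E major carries G#m (iii). In E minor the chord on that degree is G, so here it functions as bIII, borrowed from the parallel minor.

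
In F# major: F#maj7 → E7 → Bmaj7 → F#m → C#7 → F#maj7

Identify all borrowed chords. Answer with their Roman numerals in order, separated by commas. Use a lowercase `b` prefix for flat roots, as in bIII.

The diatonic triads in F# major are F#, G#m, A#m, B, C#, D#m, E#dim. F#maj7, Bmaj7 and C#7 are all diatonic. E7 (E–G#–B–D) is not: scale degree 7 in F# major carries E#dim (vii°). In F# minor the chord on that degree is E7, so here it functions as bVII7, borrowed from the parallel minor. F#m (F#–A–C#) is not: scale degree 1 in F# major carries F# (I). In F# minor the chord on that degree is F#m, so here it functions as i, borrowed from the parallel minor.

bVII7, i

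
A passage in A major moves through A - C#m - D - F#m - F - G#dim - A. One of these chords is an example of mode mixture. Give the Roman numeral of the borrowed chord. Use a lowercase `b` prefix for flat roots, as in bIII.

bVI

In A major the diatonic chords are A, Bm, C#m, D, E, F#m, G#dim. A, C#m, D, F#m and G#dim are all diatonic. F (F–A–C) doesn't fit — on degree 6 A major would have F#m (vi). F is the degree-6 chord of A minor, so it is the borrowed bVI.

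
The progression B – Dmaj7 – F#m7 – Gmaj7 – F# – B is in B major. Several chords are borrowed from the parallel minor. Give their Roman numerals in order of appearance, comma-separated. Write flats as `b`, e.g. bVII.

bIIImaj7, v7, bVImaj7

The diatonic triads in B major are B, C#m, D#m, E, F#, G#m, A#dim. B and F# both belong to that set. Dmaj7 (D–F#–A–C#) doesn't fit — on degree 3 B major would have D#m (iii). Dmaj7 is the degree-3 chord of B minor, so it is the borrowed bIIImaj7. F#m7 (F#–A–C#–E) is not: scale degree 5 in B major carries F# (V). In B minor the chord on that degree is F#m7, so here it functions as v7, borrowed from the parallel minor. Gmaj7 (G–B–D–F#) is not: scale degree 6 in B major carries G#m (vi). In B minor the chord on that degree is Gmaj7, so here it functions as bVImaj7, borrowed from the parallel minor.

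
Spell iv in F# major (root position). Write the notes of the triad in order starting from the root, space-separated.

iv is built on scale degree 4, which is B in both F# major and its parallel. Stacking thirds in F# minor on B gives B–D–F#.

B D F#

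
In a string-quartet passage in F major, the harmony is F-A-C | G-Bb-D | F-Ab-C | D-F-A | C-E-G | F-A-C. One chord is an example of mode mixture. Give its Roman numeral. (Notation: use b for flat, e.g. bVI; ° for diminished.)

i

The diatonic triads in F major are F, Gm, Am, Bb, C, Dm, Edim. F–A–C = F, G–Bb–D = Gm, D–F–A = Dm and C–E–G = C are all diatonic. F–Ab–C doesn't fit — on degree 1 F major would have F (I). Fm is the degree-1 chord of F minor, so it is the borrowed i.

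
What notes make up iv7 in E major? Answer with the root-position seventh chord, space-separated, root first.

iv7 is built on scale degree 4, which is A in both E major and its parallel. In E minor the chord on A is A–C–E–G.

A C E G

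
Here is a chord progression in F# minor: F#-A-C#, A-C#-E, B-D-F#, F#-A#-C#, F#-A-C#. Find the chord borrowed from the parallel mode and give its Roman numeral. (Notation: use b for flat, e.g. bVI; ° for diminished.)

I

In F# minor (with V from harmonic minor) the diatonic chords are F#m, G#dim, A, Bm, C#, D, E. F#–A–C# = F#m, A–C#–E = A and B–D–F# = Bm are all diatonic. F#–A#–C# doesn't fit — on degree 1 F# minor would have F#m (i). F# is the degree-1 chord of F# major, so it is the borrowed I.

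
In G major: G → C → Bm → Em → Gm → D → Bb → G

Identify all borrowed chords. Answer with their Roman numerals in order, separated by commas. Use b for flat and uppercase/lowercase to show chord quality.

i, bIII

The diatonic triads in G major are G, Am, Bm, C, D, Em, F#dim. G, C, Bm, Em and D all belong to that set. Gm (G–Bb–D) is not: scale degree 1 in G major carries G (I). In G minor the chord on that degree is Gm, so here it functions as i, borrowed from the parallel minor. But Bb (Bb–D–F) is foreign: the diatonic iii on degree 3 is Bm, whereas Bb comes from G minor. It is labeled bIII.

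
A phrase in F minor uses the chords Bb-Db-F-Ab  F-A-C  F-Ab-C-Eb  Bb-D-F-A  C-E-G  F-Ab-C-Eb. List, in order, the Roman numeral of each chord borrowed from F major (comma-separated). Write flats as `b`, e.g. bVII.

I, IVmaj7

F minor has the diatonic set Fm, Gdim, Ab, Bbm, C, Db, Eb (with V from harmonic minor). Of the given chords, Bb–Db–F–Ab = Bbm7, F–Ab–C–Eb = Fm7 and C–E–G = C are diatonic. But F–A–C is foreign: the diatonic i on degree 1 is Fm, whereas F comes from F major. It is labeled I. But Bb–D–F–A is foreign: the diatonic iv on degree 4 is Bbm, whereas Bbmaj7 comes from F major. It is labeled IVmaj7.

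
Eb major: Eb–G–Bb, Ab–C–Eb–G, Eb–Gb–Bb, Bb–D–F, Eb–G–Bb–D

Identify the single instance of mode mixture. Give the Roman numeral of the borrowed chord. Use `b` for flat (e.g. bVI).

i

In Eb major the diatonic chords are Eb, Fm, Gm, Ab, Bb, Cm, Ddim. Eb–G–Bb = Eb, Ab–C–Eb–G = Abmaj7, Bb–D–F = Bb and Eb–G–Bb–D = Ebmaj7 are all diatonic. But Eb–Gb–Bb is foreign: the diatonic I on degree 1 is Eb, whereas Ebm comes from Eb minor. It is labeled i.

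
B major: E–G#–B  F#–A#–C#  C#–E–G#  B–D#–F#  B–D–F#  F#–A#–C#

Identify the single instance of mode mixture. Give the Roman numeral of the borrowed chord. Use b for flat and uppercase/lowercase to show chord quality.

The diatonic triads in B major are B, C#m, D#m, E, F#, G#m, A#dim. E–G#–B = E, F#–A#–C# = F#, C#–E–G# = C#m and B–D#–F# = B are all diatonic. B–D–F# doesn't fit — on degree 1 B major would have B (I). Bm is the degree-1 chord of B minor, so it is the borrowed i.

i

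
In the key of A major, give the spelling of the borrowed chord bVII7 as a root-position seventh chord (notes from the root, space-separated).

The root of bVII7 is the lowered 7th degree: G# becomes G. In A minor the chord on G is G–B–D–F.

G B D F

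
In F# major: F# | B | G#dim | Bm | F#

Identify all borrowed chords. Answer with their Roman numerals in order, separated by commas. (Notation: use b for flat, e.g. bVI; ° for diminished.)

ii°, iv

The diatonic triads in F# major are F#, G#m, A#m, B, C#, D#m, E#dim. Of the given chords, F# and B are diatonic. G#dim (G#–B–D) doesn't fit — on degree 2 F# major would have G#m (ii). G#dim is the degree-2 chord of F# minor, so it is the borrowed ii°. Bm (B–D–F#) doesn't fit — on degree 4 F# major would have B (IV). Bm is the degree-4 chord of F# minor, so it is the borrowed iv.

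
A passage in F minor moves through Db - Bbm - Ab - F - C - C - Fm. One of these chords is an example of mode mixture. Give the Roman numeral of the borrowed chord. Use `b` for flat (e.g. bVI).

I

In F minor (with V from harmonic minor) the diatonic chords are Fm, Gdim, Ab, Bbm, C, Db, Eb. Db, Bbm, Ab, C and Fm all belong to that set. F (F–A–C) is not: scale degree 1 in F minor carries Fm (i). In F major the chord on that degree is F, so here it functions as I, borrowed from the parallel major.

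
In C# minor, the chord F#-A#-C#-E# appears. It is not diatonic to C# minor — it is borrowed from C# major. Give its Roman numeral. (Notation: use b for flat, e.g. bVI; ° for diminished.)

IVmaj7

F# is scale degree 4 in C# minor. Diatonically C# minor has F#m (iv) on that degree; F#–A#–C#–E# is instead the major-seventh chord native to C# major, so it takes the label IVmaj7.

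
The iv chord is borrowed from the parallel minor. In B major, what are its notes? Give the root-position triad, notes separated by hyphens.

iv is built on scale degree 4, which is E in both B major and its parallel. Stacking thirds in B minor on E gives E–G–B.

E-G-B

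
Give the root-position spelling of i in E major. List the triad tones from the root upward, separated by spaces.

The root, E, is scale degree 1 — the same note in E major and E minor; only the chord quality changes. Stacking thirds in E minor on E gives E–G–B.

E G B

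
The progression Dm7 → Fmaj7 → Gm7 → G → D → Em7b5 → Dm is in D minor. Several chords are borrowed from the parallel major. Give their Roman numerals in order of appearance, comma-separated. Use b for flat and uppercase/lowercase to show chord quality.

IV, I

In D minor (with V from harmonic minor) the diatonic chords are Dm, Edim, F, Gm, A, Bb, C. Dm7, Fmaj7, Gm7, Em7b5 and Dm all belong to that set. G (G–B–D) is not: scale degree 4 in D minor carries Gm (iv). In D major the chord on that degree is G, so here it functions as IV, borrowed from the parallel major. D (D–F#–A) doesn't fit — on degree 1 D minor would have Dm (i). D is the degree-1 chord of D major, so it is the borrowed I.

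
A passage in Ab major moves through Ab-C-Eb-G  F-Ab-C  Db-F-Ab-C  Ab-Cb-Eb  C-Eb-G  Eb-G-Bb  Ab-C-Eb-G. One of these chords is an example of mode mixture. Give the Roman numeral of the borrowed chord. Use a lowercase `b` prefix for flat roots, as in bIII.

i

Ab major has the diatonic set Ab, Bbm, Cm, Db, Eb, Fm, Gdim. Ab–C–Eb–G = Abmaj7, F–Ab–C = Fm, Db–F–Ab–C = Dbmaj7, C–Eb–G = Cm and Eb–G–Bb = Eb all belong to that set. But Ab–Cb–Eb is foreign: the diatonic I on degree 1 is Ab, whereas Abm comes from Ab minor. It is labeled i.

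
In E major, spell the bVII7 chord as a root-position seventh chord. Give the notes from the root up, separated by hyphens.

D-F#-A-C

The root of bVII7 is the lowered 7th degree: D# becomes D. Stacking thirds in E minor on D gives D–F#–A–C.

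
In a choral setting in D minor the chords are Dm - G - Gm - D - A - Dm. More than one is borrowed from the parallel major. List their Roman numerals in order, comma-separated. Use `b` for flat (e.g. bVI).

The diatonic triads in D minor (with V from harmonic minor) are Dm, Edim, F, Gm, A, Bb, C. Dm, Gm and A all belong to that set. But G (G–B–D) is foreign: the diatonic iv on degree 4 is Gm, whereas G comes from D major. It is labeled IV. D (D–F#–A) doesn't fit — on degree 1 D minor would have Dm (i). D is the degree-1 chord of D major, so it is the borrowed I.

IV, I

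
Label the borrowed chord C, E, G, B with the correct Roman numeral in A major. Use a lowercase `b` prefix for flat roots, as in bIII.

bIIImaj7

C is the lowered form of scale degree 3 in A major (the diatonic degree 3 is C#). C–E–G–B is a major-seventh chord — the form found in A minor, not the diatonic iii (C#m). Borrowed into A major it is written bIIImaj7.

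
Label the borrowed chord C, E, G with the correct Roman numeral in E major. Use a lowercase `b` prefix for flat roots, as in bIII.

In E major scale degree 6 is C#; C is its lowered form, from E minor. The diatonic chord on degree 6 would be C#m (vi), but C–E–G is the major chord from E minor. As a borrowed chord it is labeled bVI.

bVI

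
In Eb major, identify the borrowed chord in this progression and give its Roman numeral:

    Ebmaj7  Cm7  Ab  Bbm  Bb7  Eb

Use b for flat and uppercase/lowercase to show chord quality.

Eb major has the diatonic set Eb, Fm, Gm, Ab, Bb, Cm, Ddim. Ebmaj7, Cm7, Ab, Bb7 and Eb all belong to that set. But Bbm (Bb–Db–F) is foreign: the diatonic V on degree 5 is Bb, whereas Bbm comes from Eb minor. It is labeled v.

v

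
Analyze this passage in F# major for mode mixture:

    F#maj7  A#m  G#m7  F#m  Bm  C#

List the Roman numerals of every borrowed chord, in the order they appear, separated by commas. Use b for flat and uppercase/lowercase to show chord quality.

The diatonic triads in F# major are F#, G#m, A#m, B, C#, D#m, E#dim. F#maj7, A#m, G#m7 and C# all belong to that set. F#m (F#–A–C#) is not: scale degree 1 in F# major carries F# (I). In F# minor the chord on that degree is F#m, so here it functions as i, borrowed from the parallel minor. Bm (B–D–F#) doesn't fit — on degree 4 F# major would have B (IV). Bm is the degree-4 chord of F# minor, so it is the borrowed iv.

i, iv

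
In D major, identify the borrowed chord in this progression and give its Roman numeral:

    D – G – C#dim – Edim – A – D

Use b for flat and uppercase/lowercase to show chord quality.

ii°

D major has the diatonic set D, Em, F#m, G, A, Bm, C#dim. D, G, C#dim and A all belong to that set. Edim (E–G–Bb) is not: scale degree 2 in D major carries Em (ii). In D minor the chord on that degree is Edim, so here it functions as ii°, borrowed from the parallel minor.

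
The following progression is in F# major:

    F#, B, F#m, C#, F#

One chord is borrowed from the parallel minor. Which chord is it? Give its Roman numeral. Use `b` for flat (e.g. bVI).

In F# major the diatonic chords are F#, G#m, A#m, B, C#, D#m, E#dim. F#, B and C# are all diatonic. But F#m (F#–A–C#) is foreign: the diatonic I on degree 1 is F#, whereas F#m comes from F# minor. It is labeled i.

i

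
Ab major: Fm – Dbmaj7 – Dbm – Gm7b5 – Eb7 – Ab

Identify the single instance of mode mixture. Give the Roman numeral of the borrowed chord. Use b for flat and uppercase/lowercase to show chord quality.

iv

The diatonic triads in Ab major are Ab, Bbm, Cm, Db, Eb, Fm, Gdim. Fm, Dbmaj7, Gm7b5, Eb7 and Ab all belong to that set. But Dbm (Db–Fb–Ab) is foreign: the diatonic IV on degree 4 is Db, whereas Dbm comes from Ab minor. It is labeled iv.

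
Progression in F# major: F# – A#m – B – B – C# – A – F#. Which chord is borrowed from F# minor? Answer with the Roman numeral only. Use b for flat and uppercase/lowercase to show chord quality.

F# major has the diatonic set F#, G#m, A#m, B, C#, D#m, E#dim. F#, A#m, B and C# are all diatonic. But A (A–C#–E) is foreign: the diatonic iii on degree 3 is A#m, whereas A comes from F# minor. It is labeled bIII.

bIII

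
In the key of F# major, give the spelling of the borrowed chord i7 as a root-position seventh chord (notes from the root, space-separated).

F# A C# E

The root, F#, is scale degree 1 — the same note in F# major and F# minor; only the chord quality changes. Stacking thirds in F# minor on F# gives F#–A–C#–E.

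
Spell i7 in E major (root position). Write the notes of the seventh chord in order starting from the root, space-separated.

The root, E, is scale degree 1 — the same note in E major and E minor; only the chord quality changes. In E minor the chord on E is E–G–B–D.

E G B D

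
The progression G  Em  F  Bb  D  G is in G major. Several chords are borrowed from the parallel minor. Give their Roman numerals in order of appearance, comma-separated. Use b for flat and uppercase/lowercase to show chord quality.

bVII, bIII

The diatonic triads in G major are G, Am, Bm, C, D, Em, F#dim. G, Em and D are all diatonic. F (F–A–C) doesn't fit — on degree 7 G major would have F#dim (vii°). F is the degree-7 chord of G minor, so it is the borrowed bVII. But Bb (Bb–D–F) is foreign: the diatonic iii on degree 3 is Bm, whereas Bb comes from G minor. It is labeled bIII.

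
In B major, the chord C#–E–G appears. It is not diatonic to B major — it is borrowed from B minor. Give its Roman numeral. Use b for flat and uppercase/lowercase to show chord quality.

ii°

The root C# is the diatonic 2nd degree of B major; the borrowing shows in the chord quality. Diatonically B major has C#m (ii) on that degree; C#–E–G is instead the diminished chord native to B minor, so it takes the label ii°.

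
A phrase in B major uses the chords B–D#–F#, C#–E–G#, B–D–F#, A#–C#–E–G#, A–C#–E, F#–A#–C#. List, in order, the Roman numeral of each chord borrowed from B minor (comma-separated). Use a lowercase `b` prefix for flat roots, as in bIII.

In B major the diatonic chords are B, C#m, D#m, E, F#, G#m, A#dim. Of the given chords, B–D#–F# = B, C#–E–G# = C#m, A#–C#–E–G# = A#m7b5 and F#–A#–C# = F# are diatonic. But B–D–F# is foreign: the diatonic I on degree 1 is B, whereas Bm comes from B minor. It is labeled i. A–C#–E is not: scale degree 7 in B major carries A#dim (vii°). In B minor the chord on that degree is A, so here it functions as bVII, borrowed from the parallel minor.

i, bVII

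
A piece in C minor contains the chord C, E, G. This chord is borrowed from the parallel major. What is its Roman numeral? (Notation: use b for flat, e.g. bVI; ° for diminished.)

I

C is scale degree 1 in C minor. The diatonic chord on degree 1 would be Cm (i), but C–E–G is the major chord from C major. As a borrowed chord it is labeled I.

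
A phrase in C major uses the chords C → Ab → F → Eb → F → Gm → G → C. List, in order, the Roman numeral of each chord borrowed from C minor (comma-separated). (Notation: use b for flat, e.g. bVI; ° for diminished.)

In C major the diatonic chords are C, Dm, Em, F, G, Am, Bdim. C, F and G are all diatonic. Ab (Ab–C–Eb) doesn't fit — on degree 6 C major would have Am (vi). Ab is the degree-6 chord of C minor, so it is the borrowed bVI. Eb (Eb–G–Bb) doesn't fit — on degree 3 C major would have Em (iii). Eb is the degree-3 chord of C minor, so it is the borrowed bIII. Gm (G–Bb–D) is not: scale degree 5 in C major carries G (V). In C minor the chord on that degree is Gm, so here it functions as v, borrowed from the parallel minor.

bVI, bIII, v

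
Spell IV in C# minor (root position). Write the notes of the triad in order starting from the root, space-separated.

IV is built on scale degree 4, which is F# in both C# minor and its parallel. Stacking thirds in C# major on F# gives F#–A#–C#.

F# A# C#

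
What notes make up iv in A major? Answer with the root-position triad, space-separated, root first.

iv is built on scale degree 4, which is D in both A major and its parallel. In A minor the chord on D is D–F–A.

D F A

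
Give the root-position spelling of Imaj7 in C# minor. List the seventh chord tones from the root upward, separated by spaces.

C# E# G# B#

The root, C#, is scale degree 1 — the same note in C# minor and C# major; only the chord quality changes. In C# major the chord on C# is C#–E#–G#–B#.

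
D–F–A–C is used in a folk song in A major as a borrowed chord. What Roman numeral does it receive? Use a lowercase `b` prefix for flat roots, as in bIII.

iv7

D is scale degree 4 in A major. The diatonic chord on degree 4 would be D (IV), but D–F–A–C is the minor-seventh chord from A minor. As a borrowed chord it is labeled iv7.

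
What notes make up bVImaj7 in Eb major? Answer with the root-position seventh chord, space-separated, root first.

Cb Eb Gb Bb

Scale degree 6 in Eb major is C. bVImaj7 uses the lowered form, Cb, taken from Eb minor. Building the major-seventh chord from the parallel minor on Cb: Cb–Eb–Gb–Bb.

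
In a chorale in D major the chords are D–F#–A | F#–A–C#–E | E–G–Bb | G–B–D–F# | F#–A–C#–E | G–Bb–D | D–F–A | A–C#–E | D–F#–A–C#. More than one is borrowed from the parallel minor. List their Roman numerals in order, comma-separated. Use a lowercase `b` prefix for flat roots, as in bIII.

ii°, iv, i

The diatonic triads in D major are D, Em, F#m, G, A, Bm, C#dim. Of the given chords, D–F#–A = D, F#–A–C#–E = F#m7, G–B–D–F# = Gmaj7, A–C#–E = A and D–F#–A–C# = Dmaj7 are diatonic. E–G–Bb doesn't fit — on degree 2 D major would have Em (ii). Edim is the degree-2 chord of D minor, so it is the borrowed ii°. G–Bb–D doesn't fit — on degree 4 D major would have G (IV). Gm is the degree-4 chord of D minor, so it is the borrowed iv. D–F–A is not: scale degree 1 in D major carries D (I). In D minor the chord on that degree is Dm, so here it functions as i, borrowed from the parallel minor.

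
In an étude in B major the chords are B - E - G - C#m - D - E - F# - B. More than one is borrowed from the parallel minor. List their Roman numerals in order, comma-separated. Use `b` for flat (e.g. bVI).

bVI, bIII

The diatonic triads in B major are B, C#m, D#m, E, F#, G#m, A#dim. B, E, C#m and F# are all diatonic. But G (G–B–D) is foreign: the diatonic vi on degree 6 is G#m, whereas G comes from B minor. It is labeled bVI. But D (D–F#–A) is foreign: the diatonic iii on degree 3 is D#m, whereas D comes from B minor. It is labeled bIII.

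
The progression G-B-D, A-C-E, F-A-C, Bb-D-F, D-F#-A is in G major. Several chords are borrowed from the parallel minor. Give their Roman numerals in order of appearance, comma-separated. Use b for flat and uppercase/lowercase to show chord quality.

The diatonic triads in G major are G, Am, Bm, C, D, Em, F#dim. G–B–D = G, A–C–E = Am and D–F#–A = D all belong to that set. F–A–C doesn't fit — on degree 7 G major would have F#dim (vii°). F is the degree-7 chord of G minor, so it is the borrowed bVII. Bb–D–F is not: scale degree 3 in G major carries Bm (iii). In G minor the chord on that degree is Bb, so here it functions as bIII, borrowed from the parallel minor.

bVII, bIII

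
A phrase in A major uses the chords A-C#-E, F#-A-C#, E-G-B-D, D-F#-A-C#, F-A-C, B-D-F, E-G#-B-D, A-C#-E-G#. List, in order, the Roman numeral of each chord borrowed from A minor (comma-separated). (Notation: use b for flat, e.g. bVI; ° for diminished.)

v7, bVI, ii°

A major has the diatonic set A, Bm, C#m, D, E, F#m, G#dim. A–C#–E = A, F#–A–C# = F#m, D–F#–A–C# = Dmaj7, E–G#–B–D = E7 and A–C#–E–G# = Amaj7 are all diatonic. E–G–B–D doesn't fit — on degree 5 A major would have E (V). Em7 is the degree-5 chord of A minor, so it is the borrowed v7. F–A–C doesn't fit — on degree 6 A major would have F#m (vi). F is the degree-6 chord of A minor, so it is the borrowed bVI. B–D–F doesn't fit — on degree 2 A major would have Bm (ii). Bdim is the degree-2 chord of A minor, so it is the borrowed ii°.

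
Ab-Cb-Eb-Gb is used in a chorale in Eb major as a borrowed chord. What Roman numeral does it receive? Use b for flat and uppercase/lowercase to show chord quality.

iv7

The root Ab is the diatonic 4th degree of Eb major; the borrowing shows in the chord quality. Ab–Cb–Eb–Gb is a minor-seventh chord — the form found in Eb minor, not the diatonic IV (Ab). Borrowed into Eb major it is written iv7.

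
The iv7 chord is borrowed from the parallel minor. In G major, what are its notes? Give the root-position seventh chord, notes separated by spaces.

The root, C, is scale degree 4 — the same note in G major and G minor; only the chord quality changes. In G minor the chord on C is C–Eb–G–Bb.

C Eb G Bb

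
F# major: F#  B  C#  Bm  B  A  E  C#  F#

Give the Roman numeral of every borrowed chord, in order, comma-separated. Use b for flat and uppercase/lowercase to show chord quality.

iv, bIII, bVII

The diatonic triads in F# major are F#, G#m, A#m, B, C#, D#m, E#dim. F#, B and C# are all diatonic. But Bm (B–D–F#) is foreign: the diatonic IV on degree 4 is B, whereas Bm comes from F# minor. It is labeled iv. A (A–C#–E) doesn't fit — on degree 3 F# major would have A#m (iii). A is the degree-3 chord of F# minor, so it is the borrowed bIII. But E (E–G#–B) is foreign: the diatonic vii° on degree 7 is E#dim, whereas E comes from F# minor. It is labeled bVII.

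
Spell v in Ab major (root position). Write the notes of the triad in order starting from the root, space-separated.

Eb Gb Bb

The root, Eb, is scale degree 5 — the same note in Ab major and Ab minor; only the chord quality changes. Stacking thirds in Ab minor on Eb gives Eb–Gb–Bb.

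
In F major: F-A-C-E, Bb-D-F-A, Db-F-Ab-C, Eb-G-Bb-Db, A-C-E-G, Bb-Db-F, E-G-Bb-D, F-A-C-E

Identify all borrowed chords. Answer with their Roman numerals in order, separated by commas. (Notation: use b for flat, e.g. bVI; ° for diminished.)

F major has the diatonic set F, Gm, Am, Bb, C, Dm, Edim. Of the given chords, F–A–C–E = Fmaj7, Bb–D–F–A = Bbmaj7, A–C–E–G = Am7 and E–G–Bb–D = Em7b5 are diatonic. But Db–F–Ab–C is foreign: the diatonic vi on degree 6 is Dm, whereas Dbmaj7 comes from F minor. It is labeled bVImaj7. Eb–G–Bb–Db is not: scale degree 7 in F major carries Edim (vii°). In F minor the chord on that degree is Eb7, so here it functions as bVII7, borrowed from the parallel minor. Bb–Db–F is not: scale degree 4 in F major carries Bb (IV). In F minor the chord on that degree is Bbm, so here it functions as iv, borrowed from the parallel minor.

bVImaj7, bVII7, iv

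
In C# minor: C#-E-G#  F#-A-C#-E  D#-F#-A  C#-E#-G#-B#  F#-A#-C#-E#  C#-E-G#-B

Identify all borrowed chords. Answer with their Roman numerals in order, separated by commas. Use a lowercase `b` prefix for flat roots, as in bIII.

In C# minor (with V from harmonic minor) the diatonic chords are C#m, D#dim, E, F#m, G#, A, B. Of the given chords, C#–E–G# = C#m, F#–A–C#–E = F#m7, D#–F#–A = D#dim and C#–E–G#–B = C#m7 are diatonic. But C#–E#–G#–B# is foreign: the diatonic i on degree 1 is C#m, whereas C#maj7 comes from C# major. It is labeled Imaj7. But F#–A#–C#–E# is foreign: the diatonic iv on degree 4 is F#m, whereas F#maj7 comes from C# major. It is labeled IVmaj7.

Imaj7, IVmaj7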